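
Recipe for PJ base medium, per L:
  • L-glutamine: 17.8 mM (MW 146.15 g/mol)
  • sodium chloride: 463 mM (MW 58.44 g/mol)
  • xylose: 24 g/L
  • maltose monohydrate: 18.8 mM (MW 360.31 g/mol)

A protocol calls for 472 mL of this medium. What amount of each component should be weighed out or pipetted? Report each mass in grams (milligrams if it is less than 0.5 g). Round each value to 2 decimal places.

Target volume = 472 mL = 0.472 L.
L-glutamine: 17.8 mmol/L × 146.15 g/mol × 0.472 L ÷ 1000 = 1.23 g
sodium chloride: 463 mmol/L × 58.44 g/mol × 0.472 L ÷ 1000 = 12.77 g
xylose: 24 g/L × 0.472 L = 11.33 g
maltose monohydrate: 18.8 mmol/L × 360.31 g/mol × 0.472 L ÷ 1000 = 3.20 g

L-glutamine 1.23 g; sodium chloride 12.77 g; xylose 11.33 g; maltose monohydrate 3.20 g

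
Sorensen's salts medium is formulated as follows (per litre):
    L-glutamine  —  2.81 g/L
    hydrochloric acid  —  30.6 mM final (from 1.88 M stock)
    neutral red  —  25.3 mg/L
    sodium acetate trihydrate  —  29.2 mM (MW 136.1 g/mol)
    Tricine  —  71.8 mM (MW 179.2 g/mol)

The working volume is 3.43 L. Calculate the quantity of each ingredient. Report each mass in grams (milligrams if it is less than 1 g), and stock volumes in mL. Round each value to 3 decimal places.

L-glutamine 9.638 g; hydrochloric acid 55.829 mL; neutral red 86.779 mg; sodium acetate trihydrate 13.631 g; Tricine 44.132 g

Scale factor relative to 1 L: 3.43.
L-glutamine: 2.81 g/L × 3.43 L = 9.638 g
hydrochloric acid: dilute stock: 30.6 mM × 3430 mL ÷ 1880 mM = 55.829 mL
neutral red: 25.3 mg/L × 3.43 L = 86.779 mg
sodium acetate trihydrate: 29.2 mmol/L × 136.1 g/mol × 3.43 L ÷ 1000 = 13.631 g
Tricine: 71.8 mmol/L × 179.2 g/mol × 3.43 L ÷ 1000 = 44.132 g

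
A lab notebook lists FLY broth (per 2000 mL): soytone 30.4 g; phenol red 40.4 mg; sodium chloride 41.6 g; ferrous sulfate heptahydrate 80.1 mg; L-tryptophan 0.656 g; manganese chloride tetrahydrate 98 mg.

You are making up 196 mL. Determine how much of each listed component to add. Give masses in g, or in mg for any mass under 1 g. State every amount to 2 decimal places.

soytone 2.98 g; phenol red 3.96 mg; sodium chloride 4.08 g; ferrous sulfate heptahydrate 7.85 mg; L-tryptophan 64.29 mg; manganese chloride tetrahydrate 9.60 mg

Ratio of target to recipe volume: 196 / 2000 = 0.098.
soytone: 30.4 g × (196 mL / 2000 mL) = 2.98 g
phenol red: 40.4 mg × (196 mL / 2000 mL) = 3.96 mg
sodium chloride: 41.6 g × (196 mL / 2000 mL) = 4.08 g
ferrous sulfate heptahydrate: 80.1 mg × (196 mL / 2000 mL) = 7.85 mg
L-tryptophan: 0.656 g × (196 mL / 2000 mL) = 0.064288 g = 64.29 mg
manganese chloride tetrahydrate: 98 mg × (196 mL / 2000 mL) = 9.60 mg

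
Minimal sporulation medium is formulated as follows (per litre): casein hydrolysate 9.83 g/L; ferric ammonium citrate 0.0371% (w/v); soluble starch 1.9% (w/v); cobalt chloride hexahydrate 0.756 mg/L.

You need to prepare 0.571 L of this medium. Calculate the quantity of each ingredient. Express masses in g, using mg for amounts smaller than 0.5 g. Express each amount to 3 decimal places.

Working volume: 0.571 L.
casein hydrolysate: 9.83 g/L × 0.571 L = 5.613 g
ferric ammonium citrate: 0.0371% w/v = 0.371 g/L → 0.371 × 0.571 L = 0.211841 g = 211.841 mg
soluble starch: 1.9% w/v = 19 g/L → 19 × 0.571 L = 10.849 g
cobalt chloride hexahydrate: 0.756 mg/L × 0.571 L = 0.432 mg

casein hydrolysate 5.613 g; ferric ammonium citrate 211.841 mg; soluble starch 10.849 g; cobalt chloride hexahydrate 0.432 mg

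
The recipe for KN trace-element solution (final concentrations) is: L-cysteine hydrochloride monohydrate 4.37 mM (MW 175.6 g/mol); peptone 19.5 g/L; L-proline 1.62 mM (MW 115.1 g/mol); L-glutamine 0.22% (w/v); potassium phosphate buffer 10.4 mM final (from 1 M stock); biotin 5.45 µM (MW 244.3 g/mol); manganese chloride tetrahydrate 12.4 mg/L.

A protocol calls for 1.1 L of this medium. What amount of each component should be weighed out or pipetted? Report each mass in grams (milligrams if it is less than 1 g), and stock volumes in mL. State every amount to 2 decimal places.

Working volume: 1.1 L.
L-cysteine hydrochloride monohydrate: 4.37 mmol/L × 175.6 mg/mmol × 1.1 L = 844.11 mg
peptone: 19.5 g/L × 1.1 L = 21.45 g
L-proline: 1.62 mmol/L × 115.1 mg/mmol × 1.1 L = 205.11 mg
L-glutamine: 0.22 g per 100 mL × 1100 mL ÷ 100 = 2.42 g
potassium phosphate buffer: C1V1 = C2V2 → 10.4 mM × 1100 mL ÷ 1000 mM = 11.44 mL
biotin: 5.45 µmol/L × 244.3 g/mol × 1.1 L ÷ 1000 = 1.46 mg
manganese chloride tetrahydrate: 12.4 mg/L × 1.1 L = 13.64 mg

L-cysteine hydrochloride monohydrate 844.11 mg; peptone 21.45 g; L-proline 205.11 mg; L-glutamine 2.42 g; potassium phosphate buffer 11.44 mL; biotin 1.46 mg; manganese chloride tetrahydrate 13.64 mg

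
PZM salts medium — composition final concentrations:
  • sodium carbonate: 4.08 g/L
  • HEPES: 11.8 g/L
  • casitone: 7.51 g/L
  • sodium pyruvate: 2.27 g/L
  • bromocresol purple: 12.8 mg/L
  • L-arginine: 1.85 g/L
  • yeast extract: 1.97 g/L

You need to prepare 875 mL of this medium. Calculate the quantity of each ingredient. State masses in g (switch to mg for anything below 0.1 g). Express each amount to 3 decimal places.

sodium carbonate 3.570 g; HEPES 10.325 g; casitone 6.571 g; sodium pyruvate 1.986 g; bromocresol purple 11.200 mg; L-arginine 1.619 g; yeast extract 1.724 g

Working volume: 875 mL = 0.875 L.
sodium carbonate: 4.08 g/L × 0.875 L = 3.570 g
HEPES: 11.8 g/L × 0.875 L = 10.325 g
casitone: 7.51 g/L × 0.875 L = 6.571 g
sodium pyruvate: 2.27 g/L × 0.875 L = 1.986 g
bromocresol purple: 12.8 mg/L × 0.875 L = 11.200 mg
L-arginine: 1.85 g/L × 0.875 L = 1.619 g
yeast extract: 1.97 g/L × 0.875 L = 1.724 g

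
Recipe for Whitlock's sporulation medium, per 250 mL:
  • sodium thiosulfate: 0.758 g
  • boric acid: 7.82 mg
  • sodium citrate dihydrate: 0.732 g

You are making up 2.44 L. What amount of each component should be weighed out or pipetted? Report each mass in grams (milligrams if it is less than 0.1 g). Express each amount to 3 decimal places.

sodium thiosulfate 7.398 g; boric acid 76.323 mg; sodium citrate dihydrate 7.144 g

Scale factor = 2440 mL / 250 mL = 9.76.
sodium thiosulfate: 0.758 g × (2440 mL / 250 mL) = 7.398 g
boric acid: 7.82 mg × (2440 mL / 250 mL) = 76.323 mg
sodium citrate dihydrate: 0.732 g × (2440 mL / 250 mL) = 7.144 g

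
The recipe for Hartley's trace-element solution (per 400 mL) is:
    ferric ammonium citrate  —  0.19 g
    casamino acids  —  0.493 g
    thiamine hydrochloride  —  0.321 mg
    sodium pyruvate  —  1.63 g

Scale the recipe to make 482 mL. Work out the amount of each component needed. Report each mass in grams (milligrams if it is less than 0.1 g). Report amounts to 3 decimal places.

ferric ammonium citrate 0.229 g; casamino acids 0.594 g; thiamine hydrochloride 0.387 mg; sodium pyruvate 1.964 g

Scale factor = 482 mL / 400 mL = 1.205.
ferric ammonium citrate: 0.19 g × (482 mL / 400 mL) = 0.229 g
casamino acids: 0.493 g × (482 mL / 400 mL) = 0.594 g
thiamine hydrochloride: 0.321 mg × (482 mL / 400 mL) = 0.387 mg
sodium pyruvate: 1.63 g × (482 mL / 400 mL) = 1.964 g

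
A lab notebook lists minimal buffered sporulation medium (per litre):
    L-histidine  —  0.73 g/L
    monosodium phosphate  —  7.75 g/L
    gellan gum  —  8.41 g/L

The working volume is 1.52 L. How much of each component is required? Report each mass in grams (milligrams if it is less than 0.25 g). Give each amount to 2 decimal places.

L-histidine 1.11 g; monosodium phosphate 11.78 g; gellan gum 12.78 g

Working volume: 1.52 L.
L-histidine: 0.73 g/L × 1.52 L = 1.11 g
monosodium phosphate: 7.75 g/L × 1.52 L = 11.78 g
gellan gum: 8.41 g/L × 1.52 L = 12.78 g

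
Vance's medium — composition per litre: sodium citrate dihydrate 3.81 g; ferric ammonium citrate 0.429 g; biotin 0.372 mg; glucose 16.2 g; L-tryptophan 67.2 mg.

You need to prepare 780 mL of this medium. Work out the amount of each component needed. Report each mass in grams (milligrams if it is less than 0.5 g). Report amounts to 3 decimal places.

Ratio of target to recipe volume: 780 / 1000 = 0.78.
sodium citrate dihydrate: 3.81 g × (780 mL / 1000 mL) = 2.972 g
ferric ammonium citrate: 0.429 g × (780 mL / 1000 mL) = 0.33462 g = 334.620 mg
biotin: 0.372 mg × (780 mL / 1000 mL) = 0.290 mg
glucose: 16.2 g × (780 mL / 1000 mL) = 12.636 g
L-tryptophan: 67.2 mg × (780 mL / 1000 mL) = 52.416 mg

sodium citrate dihydrate 2.972 g; ferric ammonium citrate 334.620 mg; biotin 0.290 mg; glucose 12.636 g; L-tryptophan 52.416 mg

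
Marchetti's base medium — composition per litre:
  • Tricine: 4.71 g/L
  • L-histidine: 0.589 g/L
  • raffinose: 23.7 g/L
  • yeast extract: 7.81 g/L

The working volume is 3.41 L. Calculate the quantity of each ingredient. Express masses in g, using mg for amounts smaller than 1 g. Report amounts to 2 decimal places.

Working volume: 3.41 L.
Tricine: 4.71 g/L × 3.41 L = 16.06 g
L-histidine: 0.589 g/L × 3.41 L = 2.01 g
raffinose: 23.7 g/L × 3.41 L = 80.82 g
yeast extract: 7.81 g/L × 3.41 L = 26.63 g

Tricine 16.06 g; L-histidine 2.01 g; raffinose 80.82 g; yeast extract 26.63 g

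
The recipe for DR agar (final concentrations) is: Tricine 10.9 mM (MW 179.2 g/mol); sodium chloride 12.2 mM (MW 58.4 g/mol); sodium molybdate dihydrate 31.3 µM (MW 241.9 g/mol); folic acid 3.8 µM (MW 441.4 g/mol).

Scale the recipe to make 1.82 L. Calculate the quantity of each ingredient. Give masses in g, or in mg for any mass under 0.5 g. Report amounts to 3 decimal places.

Scale factor relative to 1 L: 1.82.
Tricine: 10.9 mmol/L × 179.2 g/mol × 1.82 L ÷ 1000 = 3.555 g
sodium chloride: 12.2 mmol/L × 58.4 g/mol × 1.82 L ÷ 1000 = 1.297 g
sodium molybdate dihydrate: 31.3 µmol/L × 241.9 g/mol × 1.82 L ÷ 1000 = 13.780 mg
folic acid: 3.8 µmol/L × 441.4 g/mol × 1.82 L ÷ 1000 = 3.053 mg

Tricine 3.555 g; sodium chloride 1.297 g; sodium molybdate dihydrate 13.780 mg; folic acid 3.053 mg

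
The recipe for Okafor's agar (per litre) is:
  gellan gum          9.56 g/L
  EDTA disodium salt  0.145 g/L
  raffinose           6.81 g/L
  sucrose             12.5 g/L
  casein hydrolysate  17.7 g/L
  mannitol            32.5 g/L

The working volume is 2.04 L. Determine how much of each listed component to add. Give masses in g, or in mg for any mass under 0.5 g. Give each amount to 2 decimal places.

gellan gum 19.50 g; EDTA disodium salt 295.80 mg; raffinose 13.89 g; sucrose 25.50 g; casein hydrolysate 36.11 g; mannitol 66.30 g

Scale factor relative to 1 L: 2.04.
gellan gum: 9.56 g/L × 2.04 L = 19.50 g
EDTA disodium salt: 0.145 g/L × 2.04 L = 0.2958 g = 295.80 mg
raffinose: 6.81 g/L × 2.04 L = 13.89 g
sucrose: 12.5 g/L × 2.04 L = 25.50 g
casein hydrolysate: 17.7 g/L × 2.04 L = 36.11 g
mannitol: 32.5 g/L × 2.04 L = 66.30 g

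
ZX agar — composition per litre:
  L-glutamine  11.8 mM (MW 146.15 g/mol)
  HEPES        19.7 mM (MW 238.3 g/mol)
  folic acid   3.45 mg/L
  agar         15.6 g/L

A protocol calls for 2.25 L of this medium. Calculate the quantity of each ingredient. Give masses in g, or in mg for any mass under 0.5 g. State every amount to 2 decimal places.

Working volume: 2.25 L.
L-glutamine: 11.8 mmol/L × 146.15 g/mol × 2.25 L ÷ 1000 = 3.88 g
HEPES: 19.7 mmol/L × 238.3 g/mol × 2.25 L ÷ 1000 = 10.56 g
folic acid: 3.45 mg/L × 2.25 L = 7.76 mg
agar: 15.6 g/L × 2.25 L = 35.10 g

L-glutamine 3.88 g; HEPES 10.56 g; folic acid 7.76 mg; agar 35.10 g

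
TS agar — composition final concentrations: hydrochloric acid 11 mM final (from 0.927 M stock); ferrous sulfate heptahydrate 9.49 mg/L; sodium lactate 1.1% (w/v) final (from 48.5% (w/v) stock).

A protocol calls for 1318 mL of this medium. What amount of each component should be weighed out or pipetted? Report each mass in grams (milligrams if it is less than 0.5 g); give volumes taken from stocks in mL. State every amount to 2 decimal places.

Target volume = 1318 mL = 1.318 L.
hydrochloric acid: dilute stock: 11 mM × 1318 mL ÷ 927 mM = 15.64 mL
ferrous sulfate heptahydrate: 9.49 mg/L × 1.318 L = 12.51 mg
sodium lactate: C1V1 = C2V2 → 1.1% ÷ 48.5% × 1318 mL = 29.89 mL

hydrochloric acid 15.64 mL; ferrous sulfate heptahydrate 12.51 mg; sodium lactate 29.89 mL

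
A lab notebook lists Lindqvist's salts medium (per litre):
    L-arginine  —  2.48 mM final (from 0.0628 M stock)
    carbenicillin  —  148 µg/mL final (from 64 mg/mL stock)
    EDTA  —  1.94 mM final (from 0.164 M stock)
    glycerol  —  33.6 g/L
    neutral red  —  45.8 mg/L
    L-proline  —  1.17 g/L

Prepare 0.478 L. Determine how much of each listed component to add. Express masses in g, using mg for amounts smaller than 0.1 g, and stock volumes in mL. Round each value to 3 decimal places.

L-arginine 18.876 mL; carbenicillin 1.105 mL; EDTA 5.654 mL; glycerol 16.061 g; neutral red 21.892 mg; L-proline 0.559 g

Scale factor relative to 1 L: 0.478.
L-arginine: dilute stock: 2.48 mM × 478 mL ÷ 62.8 mM = 18.876 mL
carbenicillin: dilute stock: 148 µg/mL × 478 mL ÷ 64000 µg/mL = 1.105 mL
EDTA: C1V1 = C2V2 → 1.94 mM × 478 mL ÷ 164 mM = 5.654 mL
glycerol: 33.6 g/L × 0.478 L = 16.061 g
neutral red: 45.8 mg/L × 0.478 L = 21.892 mg
L-proline: 1.17 g/L × 0.478 L = 0.559 g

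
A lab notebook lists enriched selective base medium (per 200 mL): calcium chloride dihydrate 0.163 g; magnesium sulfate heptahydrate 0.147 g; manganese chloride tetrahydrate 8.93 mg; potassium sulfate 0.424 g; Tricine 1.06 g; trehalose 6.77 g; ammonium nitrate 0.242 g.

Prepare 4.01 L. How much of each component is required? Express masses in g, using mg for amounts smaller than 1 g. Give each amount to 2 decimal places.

Ratio of target to recipe volume: 4010 / 200 = 20.05.
calcium chloride dihydrate: 0.163 g × (4010 mL / 200 mL) = 3.27 g
magnesium sulfate heptahydrate: 0.147 g × (4010 mL / 200 mL) = 2.95 g
manganese chloride tetrahydrate: 8.93 mg × (4010 mL / 200 mL) = 179.05 mg
potassium sulfate: 0.424 g × (4010 mL / 200 mL) = 8.50 g
Tricine: 1.06 g × (4010 mL / 200 mL) = 21.25 g
trehalose: 6.77 g × (4010 mL / 200 mL) = 135.74 g
ammonium nitrate: 0.242 g × (4010 mL / 200 mL) = 4.85 g

calcium chloride dihydrate 3.27 g; magnesium sulfate heptahydrate 2.95 g; manganese chloride tetrahydrate 179.05 mg; potassium sulfate 8.50 g; Tricine 21.25 g; trehalose 135.74 g; ammonium nitrate 4.85 g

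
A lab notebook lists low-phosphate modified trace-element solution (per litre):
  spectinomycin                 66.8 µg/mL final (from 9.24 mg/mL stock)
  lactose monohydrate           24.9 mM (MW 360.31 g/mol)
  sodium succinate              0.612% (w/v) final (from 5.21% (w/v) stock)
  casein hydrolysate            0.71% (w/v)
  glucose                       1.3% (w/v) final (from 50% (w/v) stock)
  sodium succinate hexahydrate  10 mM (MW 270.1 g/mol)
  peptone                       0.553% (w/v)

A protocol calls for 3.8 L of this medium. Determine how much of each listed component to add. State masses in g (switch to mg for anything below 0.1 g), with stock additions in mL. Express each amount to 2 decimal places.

Working volume: 3.8 L.
spectinomycin: dilute stock: 66.8 µg/mL × 3800 mL ÷ 9240 µg/mL = 27.47 mL
lactose monohydrate: 24.9 mmol/L × 360.31 g/mol × 3.8 L ÷ 1000 = 34.09 g
sodium succinate: V = C2·V2/C1 = 0.612% ÷ 5.21% × 3800 mL = 446.37 mL
casein hydrolysate: 0.71 g per 100 mL × 3800 mL ÷ 100 = 26.98 g
glucose: C1V1 = C2V2 → 1.3% ÷ 50% × 3800 mL = 98.80 mL
sodium succinate hexahydrate: 10 mmol/L × 270.1 g/mol × 3.8 L ÷ 1000 = 10.26 g
peptone: 0.553 g per 100 mL × 3800 mL ÷ 100 = 21.01 g

spectinomycin 27.47 mL; lactose monohydrate 34.09 g; sodium succinate 446.37 mL; casein hydrolysate 26.98 g; glucose 98.80 mL; sodium succinate hexahydrate 10.26 g; peptone 21.01 g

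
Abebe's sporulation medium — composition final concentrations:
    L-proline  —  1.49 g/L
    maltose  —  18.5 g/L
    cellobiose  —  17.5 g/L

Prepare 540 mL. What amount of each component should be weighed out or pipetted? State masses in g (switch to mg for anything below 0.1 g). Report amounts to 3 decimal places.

Working volume: 540 mL = 0.54 L.
L-proline: 1.49 g/L × 0.54 L = 0.805 g
maltose: 18.5 g/L × 0.54 L = 9.990 g
cellobiose: 17.5 g/L × 0.54 L = 9.450 g

L-proline 0.805 g; maltose 9.990 g; cellobiose 9.450 g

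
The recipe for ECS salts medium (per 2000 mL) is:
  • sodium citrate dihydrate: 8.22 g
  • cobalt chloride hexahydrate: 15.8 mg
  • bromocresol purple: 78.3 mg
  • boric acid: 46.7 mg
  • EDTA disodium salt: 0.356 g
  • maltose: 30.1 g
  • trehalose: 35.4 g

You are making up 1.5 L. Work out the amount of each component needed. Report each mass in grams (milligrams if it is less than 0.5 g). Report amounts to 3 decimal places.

sodium citrate dihydrate 6.165 g; cobalt chloride hexahydrate 11.850 mg; bromocresol purple 58.725 mg; boric acid 35.025 mg; EDTA disodium salt 267.000 mg; maltose 22.575 g; trehalose 26.550 g

Scale factor = 1500 mL / 2000 mL = 0.75.
sodium citrate dihydrate: 8.22 g × (1500 mL / 2000 mL) = 6.165 g
cobalt chloride hexahydrate: 15.8 mg × (1500 mL / 2000 mL) = 11.850 mg
bromocresol purple: 78.3 mg × (1500 mL / 2000 mL) = 58.725 mg
boric acid: 46.7 mg × (1500 mL / 2000 mL) = 35.025 mg
EDTA disodium salt: 0.356 g × (1500 mL / 2000 mL) = 0.267 g = 267.000 mg
maltose: 30.1 g × (1500 mL / 2000 mL) = 22.575 g
trehalose: 35.4 g × (1500 mL / 2000 mL) = 26.550 g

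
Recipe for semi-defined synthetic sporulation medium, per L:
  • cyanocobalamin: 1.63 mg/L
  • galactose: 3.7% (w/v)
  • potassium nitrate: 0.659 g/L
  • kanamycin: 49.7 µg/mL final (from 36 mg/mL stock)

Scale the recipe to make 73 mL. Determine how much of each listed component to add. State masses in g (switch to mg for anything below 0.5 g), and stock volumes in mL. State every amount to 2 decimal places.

cyanocobalamin 0.12 mg; galactose 2.70 g; potassium nitrate 48.11 mg; kanamycin 0.10 mL

Scale factor relative to 1 L: 0.073.
cyanocobalamin: 1.63 mg/L × 0.073 L = 0.12 mg
galactose: 3.7% w/v = 37 g/L → 37 × 0.073 L = 2.70 g
potassium nitrate: 0.659 g/L × 0.073 L = 0.048107 g = 48.11 mg
kanamycin: dilute stock: 49.7 µg/mL × 73 mL ÷ 36000 µg/mL = 0.10 mL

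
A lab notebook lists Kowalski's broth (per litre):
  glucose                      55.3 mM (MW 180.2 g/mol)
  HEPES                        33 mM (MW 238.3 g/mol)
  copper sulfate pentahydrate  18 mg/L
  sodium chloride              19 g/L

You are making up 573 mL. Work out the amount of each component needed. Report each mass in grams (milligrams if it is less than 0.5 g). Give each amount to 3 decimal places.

Scale factor relative to 1 L: 0.573.
glucose: 55.3 mmol/L × 180.2 g/mol × 0.573 L ÷ 1000 = 5.710 g
HEPES: 33 mmol/L × 238.3 g/mol × 0.573 L ÷ 1000 = 4.506 g
copper sulfate pentahydrate: 18 mg/L × 0.573 L = 10.314 mg
sodium chloride: 19 g/L × 0.573 L = 10.887 g

glucose 5.710 g; HEPES 4.506 g; copper sulfate pentahydrate 10.314 mg; sodium chloride 10.887 g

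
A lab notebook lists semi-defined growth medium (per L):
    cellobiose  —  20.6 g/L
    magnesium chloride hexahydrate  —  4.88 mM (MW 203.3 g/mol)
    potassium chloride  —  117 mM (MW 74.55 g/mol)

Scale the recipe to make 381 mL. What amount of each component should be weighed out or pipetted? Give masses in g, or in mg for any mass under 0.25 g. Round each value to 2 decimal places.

cellobiose 7.85 g; magnesium chloride hexahydrate 0.38 g; potassium chloride 3.32 g

Target volume = 381 mL = 0.381 L.
cellobiose: 20.6 g/L × 0.381 L = 7.85 g
magnesium chloride hexahydrate: 4.88 mmol/L × 203.3 g/mol × 0.381 L ÷ 1000 = 0.38 g
potassium chloride: 117 mmol/L × 74.55 g/mol × 0.381 L ÷ 1000 = 3.32 g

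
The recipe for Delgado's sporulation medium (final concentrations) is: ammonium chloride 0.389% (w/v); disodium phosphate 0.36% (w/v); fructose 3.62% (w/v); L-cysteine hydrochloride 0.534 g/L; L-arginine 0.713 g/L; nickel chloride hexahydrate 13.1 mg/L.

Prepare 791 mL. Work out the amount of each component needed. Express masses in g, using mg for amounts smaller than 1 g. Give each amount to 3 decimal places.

ammonium chloride 3.077 g; disodium phosphate 2.848 g; fructose 28.634 g; L-cysteine hydrochloride 422.394 mg; L-arginine 563.983 mg; nickel chloride hexahydrate 10.362 mg

Scale factor relative to 1 L: 0.791.
ammonium chloride: 0.389% w/v = 3.89 g/L → 3.89 × 0.791 L = 3.077 g
disodium phosphate: 0.36% w/v = 3.6 g/L → 3.6 × 0.791 L = 2.848 g
fructose: 3.62% w/v = 36.2 g/L → 36.2 × 0.791 L = 28.634 g
L-cysteine hydrochloride: 0.534 g/L × 0.791 L = 0.422394 g = 422.394 mg
L-arginine: 0.713 g/L × 0.791 L = 0.563983 g = 563.983 mg
nickel chloride hexahydrate: 13.1 mg/L × 0.791 L = 10.362 mg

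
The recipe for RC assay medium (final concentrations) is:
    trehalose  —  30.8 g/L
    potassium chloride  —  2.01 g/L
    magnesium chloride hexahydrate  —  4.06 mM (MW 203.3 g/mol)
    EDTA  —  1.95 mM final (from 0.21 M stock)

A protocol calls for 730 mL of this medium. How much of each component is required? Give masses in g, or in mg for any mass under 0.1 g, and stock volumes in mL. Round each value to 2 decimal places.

Working volume: 730 mL = 0.73 L.
trehalose: 30.8 g/L × 0.73 L = 22.48 g
potassium chloride: 2.01 g/L × 0.73 L = 1.47 g
magnesium chloride hexahydrate: 4.06 mmol/L × 203.3 g/mol × 0.73 L ÷ 1000 = 0.60 g
EDTA: C1V1 = C2V2 → 1.95 mM × 730 mL ÷ 210 mM = 6.78 mL

trehalose 22.48 g; potassium chloride 1.47 g; magnesium chloride hexahydrate 0.60 g; EDTA 6.78 mL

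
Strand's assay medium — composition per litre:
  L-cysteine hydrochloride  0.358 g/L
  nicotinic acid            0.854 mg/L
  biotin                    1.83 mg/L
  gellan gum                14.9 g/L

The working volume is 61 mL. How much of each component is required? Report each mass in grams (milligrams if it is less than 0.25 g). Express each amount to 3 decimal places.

L-cysteine hydrochloride 21.838 mg; nicotinic acid 0.052 mg; biotin 0.112 mg; gellan gum 0.909 g

Scale factor relative to 1 L: 0.061.
L-cysteine hydrochloride: 0.358 g/L × 0.061 L = 0.021838 g = 21.838 mg
nicotinic acid: 0.854 mg/L × 0.061 L = 0.052 mg
biotin: 1.83 mg/L × 0.061 L = 0.112 mg
gellan gum: 14.9 g/L × 0.061 L = 0.909 g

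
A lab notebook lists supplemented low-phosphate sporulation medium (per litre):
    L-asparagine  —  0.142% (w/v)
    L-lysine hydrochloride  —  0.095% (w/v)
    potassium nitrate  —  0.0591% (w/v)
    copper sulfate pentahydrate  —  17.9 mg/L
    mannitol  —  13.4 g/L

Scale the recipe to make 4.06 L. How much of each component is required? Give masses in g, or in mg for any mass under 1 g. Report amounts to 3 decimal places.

L-asparagine 5.765 g; L-lysine hydrochloride 3.857 g; potassium nitrate 2.399 g; copper sulfate pentahydrate 72.674 mg; mannitol 54.404 g

Scale factor relative to 1 L: 4.06.
L-asparagine: 0.142% w/v = 1.42 g/L → 1.42 × 4.06 L = 5.765 g
L-lysine hydrochloride: 0.095% w/v = 0.95 g/L → 0.95 × 4.06 L = 3.857 g
potassium nitrate: 0.0591% w/v = 0.591 g/L → 0.591 × 4.06 L = 2.399 g
copper sulfate pentahydrate: 17.9 mg/L × 4.06 L = 72.674 mg
mannitol: 13.4 g/L × 4.06 L = 54.404 g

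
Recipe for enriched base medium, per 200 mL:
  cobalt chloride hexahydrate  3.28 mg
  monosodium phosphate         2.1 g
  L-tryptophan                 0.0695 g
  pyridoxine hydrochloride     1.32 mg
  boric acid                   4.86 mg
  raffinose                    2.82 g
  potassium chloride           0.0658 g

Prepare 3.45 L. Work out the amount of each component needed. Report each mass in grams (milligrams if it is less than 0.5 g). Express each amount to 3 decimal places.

cobalt chloride hexahydrate 56.580 mg; monosodium phosphate 36.225 g; L-tryptophan 1.199 g; pyridoxine hydrochloride 22.770 mg; boric acid 83.835 mg; raffinose 48.645 g; potassium chloride 1.135 g

Scale factor = 3450 mL / 200 mL = 17.25.
cobalt chloride hexahydrate: 3.28 mg × (3450 mL / 200 mL) = 56.580 mg
monosodium phosphate: 2.1 g × (3450 mL / 200 mL) = 36.225 g
L-tryptophan: 0.0695 g × (3450 mL / 200 mL) = 1.199 g
pyridoxine hydrochloride: 1.32 mg × (3450 mL / 200 mL) = 22.770 mg
boric acid: 4.86 mg × (3450 mL / 200 mL) = 83.835 mg
raffinose: 2.82 g × (3450 mL / 200 mL) = 48.645 g
potassium chloride: 0.0658 g × (3450 mL / 200 mL) = 1.135 g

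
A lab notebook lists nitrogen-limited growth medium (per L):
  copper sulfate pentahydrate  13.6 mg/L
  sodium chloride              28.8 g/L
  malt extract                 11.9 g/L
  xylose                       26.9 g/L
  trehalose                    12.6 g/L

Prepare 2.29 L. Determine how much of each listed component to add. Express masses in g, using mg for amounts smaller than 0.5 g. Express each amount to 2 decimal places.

Scale factor relative to 1 L: 2.29.
copper sulfate pentahydrate: 13.6 mg/L × 2.29 L = 31.14 mg
sodium chloride: 28.8 g/L × 2.29 L = 65.95 g
malt extract: 11.9 g/L × 2.29 L = 27.25 g
xylose: 26.9 g/L × 2.29 L = 61.60 g
trehalose: 12.6 g/L × 2.29 L = 28.85 g

copper sulfate pentahydrate 31.14 mg; sodium chloride 65.95 g; malt extract 27.25 g; xylose 61.60 g; trehalose 28.85 g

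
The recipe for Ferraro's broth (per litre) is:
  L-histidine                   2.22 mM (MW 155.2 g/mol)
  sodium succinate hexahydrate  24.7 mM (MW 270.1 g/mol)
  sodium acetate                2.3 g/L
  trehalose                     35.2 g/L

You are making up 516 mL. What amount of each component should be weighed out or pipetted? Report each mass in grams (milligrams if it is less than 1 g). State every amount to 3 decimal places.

L-histidine 177.785 mg; sodium succinate hexahydrate 3.442 g; sodium acetate 1.187 g; trehalose 18.163 g

Working volume: 516 mL = 0.516 L.
L-histidine: 2.22 mmol/L × 155.2 mg/mmol × 0.516 L = 177.785 mg
sodium succinate hexahydrate: 24.7 mmol/L × 270.1 g/mol × 0.516 L ÷ 1000 = 3.442 g
sodium acetate: 2.3 g/L × 0.516 L = 1.187 g
trehalose: 35.2 g/L × 0.516 L = 18.163 g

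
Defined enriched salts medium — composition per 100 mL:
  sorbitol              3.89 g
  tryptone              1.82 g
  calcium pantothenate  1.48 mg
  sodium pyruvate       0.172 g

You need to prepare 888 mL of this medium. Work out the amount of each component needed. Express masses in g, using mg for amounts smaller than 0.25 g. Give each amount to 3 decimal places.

Ratio of target to recipe volume: 888 / 100 = 8.88.
sorbitol: 3.89 g × (888 mL / 100 mL) = 34.543 g
tryptone: 1.82 g × (888 mL / 100 mL) = 16.162 g
calcium pantothenate: 1.48 mg × (888 mL / 100 mL) = 13.142 mg
sodium pyruvate: 0.172 g × (888 mL / 100 mL) = 1.527 g

sorbitol 34.543 g; tryptone 16.162 g; calcium pantothenate 13.142 mg; sodium pyruvate 1.527 g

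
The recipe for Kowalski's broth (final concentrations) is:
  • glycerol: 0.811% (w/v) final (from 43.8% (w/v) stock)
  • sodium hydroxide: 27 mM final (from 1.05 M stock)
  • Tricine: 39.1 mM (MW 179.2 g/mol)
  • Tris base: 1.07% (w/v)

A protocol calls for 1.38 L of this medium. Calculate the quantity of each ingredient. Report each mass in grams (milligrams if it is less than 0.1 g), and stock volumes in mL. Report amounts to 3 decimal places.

glycerol 25.552 mL; sodium hydroxide 35.486 mL; Tricine 9.669 g; Tris base 14.766 g

Working volume: 1.38 L.
glycerol: V = C2·V2/C1 = 0.811% ÷ 43.8% × 1380 mL = 25.552 mL
sodium hydroxide: dilute stock: 27 mM × 1380 mL ÷ 1050 mM = 35.486 mL
Tricine: 39.1 mmol/L × 179.2 g/mol × 1.38 L ÷ 1000 = 9.669 g
Tris base: 1.07% w/v = 10.7 g/L → 10.7 × 1.38 L = 14.766 g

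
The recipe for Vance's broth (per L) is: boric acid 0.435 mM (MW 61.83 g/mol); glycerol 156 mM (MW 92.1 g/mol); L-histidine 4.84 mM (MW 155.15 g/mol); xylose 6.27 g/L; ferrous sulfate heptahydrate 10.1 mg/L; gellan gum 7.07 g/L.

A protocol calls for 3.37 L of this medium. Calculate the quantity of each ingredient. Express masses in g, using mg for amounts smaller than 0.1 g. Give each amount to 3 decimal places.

Working volume: 3.37 L.
boric acid: 0.435 mmol/L × 61.83 mg/mmol × 3.37 L = 90.640 mg
glycerol: 156 mmol/L × 92.1 g/mol × 3.37 L ÷ 1000 = 48.419 g
L-histidine: 4.84 mmol/L × 155.15 g/mol × 3.37 L ÷ 1000 = 2.531 g
xylose: 6.27 g/L × 3.37 L = 21.130 g
ferrous sulfate heptahydrate: 10.1 mg/L × 3.37 L = 34.037 mg
gellan gum: 7.07 g/L × 3.37 L = 23.826 g

boric acid 90.640 mg; glycerol 48.419 g; L-histidine 2.531 g; xylose 21.130 g; ferrous sulfate heptahydrate 34.037 mg; gellan gum 23.826 g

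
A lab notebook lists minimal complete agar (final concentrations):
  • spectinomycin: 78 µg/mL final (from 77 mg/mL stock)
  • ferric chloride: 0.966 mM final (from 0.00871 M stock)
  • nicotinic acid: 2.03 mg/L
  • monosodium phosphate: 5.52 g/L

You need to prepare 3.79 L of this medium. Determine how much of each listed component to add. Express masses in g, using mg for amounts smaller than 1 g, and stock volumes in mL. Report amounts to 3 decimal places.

Scale factor relative to 1 L: 3.79.
spectinomycin: V = C2·V2/C1 = 78 µg/mL × 3790 mL ÷ 77000 µg/mL = 3.839 mL
ferric chloride: dilute stock: 0.966 mM × 3790 mL ÷ 8.71 mM = 420.338 mL
nicotinic acid: 2.03 mg/L × 3.79 L = 7.694 mg
monosodium phosphate: 5.52 g/L × 3.79 L = 20.921 g

spectinomycin 3.839 mL; ferric chloride 420.338 mL; nicotinic acid 7.694 mg; monosodium phosphate 20.921 g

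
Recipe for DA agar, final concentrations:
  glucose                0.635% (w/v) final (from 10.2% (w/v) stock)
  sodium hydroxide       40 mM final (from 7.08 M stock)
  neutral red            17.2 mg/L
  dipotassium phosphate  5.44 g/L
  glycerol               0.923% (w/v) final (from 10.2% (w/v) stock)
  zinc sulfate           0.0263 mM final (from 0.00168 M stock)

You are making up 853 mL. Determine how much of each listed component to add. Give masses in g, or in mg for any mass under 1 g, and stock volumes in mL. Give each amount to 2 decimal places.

glucose 53.10 mL; sodium hydroxide 4.82 mL; neutral red 14.67 mg; dipotassium phosphate 4.64 g; glycerol 77.19 mL; zinc sulfate 13.35 mL

Target volume = 853 mL = 0.853 L.
glucose: dilute stock: 0.635% ÷ 10.2% × 853 mL = 53.10 mL
sodium hydroxide: C1V1 = C2V2 → 40 mM × 853 mL ÷ 7080 mM = 4.82 mL
neutral red: 17.2 mg/L × 0.853 L = 14.67 mg
dipotassium phosphate: 5.44 g/L × 0.853 L = 4.64 g
glycerol: dilute stock: 0.923% ÷ 10.2% × 853 mL = 77.19 mL
zinc sulfate: V = C2·V2/C1 = 0.0263 mM × 853 mL ÷ 1.68 mM = 13.35 mL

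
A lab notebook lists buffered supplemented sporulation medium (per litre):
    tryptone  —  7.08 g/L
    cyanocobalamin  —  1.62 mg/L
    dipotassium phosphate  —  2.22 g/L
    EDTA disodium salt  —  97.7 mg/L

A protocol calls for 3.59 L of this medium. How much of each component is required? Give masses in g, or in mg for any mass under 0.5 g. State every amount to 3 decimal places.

tryptone 25.417 g; cyanocobalamin 5.816 mg; dipotassium phosphate 7.970 g; EDTA disodium salt 350.743 mg

Scale factor relative to 1 L: 3.59.
tryptone: 7.08 g/L × 3.59 L = 25.417 g
cyanocobalamin: 1.62 mg/L × 3.59 L = 5.816 mg
dipotassium phosphate: 2.22 g/L × 3.59 L = 7.970 g
EDTA disodium salt: 97.7 mg/L × 3.59 L = 350.743 mg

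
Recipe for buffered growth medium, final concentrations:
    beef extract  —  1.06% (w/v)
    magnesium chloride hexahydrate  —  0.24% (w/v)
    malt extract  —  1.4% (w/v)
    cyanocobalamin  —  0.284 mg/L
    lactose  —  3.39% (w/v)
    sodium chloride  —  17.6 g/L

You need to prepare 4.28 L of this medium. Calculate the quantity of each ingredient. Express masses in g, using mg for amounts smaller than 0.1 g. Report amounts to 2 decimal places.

beef extract 45.37 g; magnesium chloride hexahydrate 10.27 g; malt extract 59.92 g; cyanocobalamin 1.22 mg; lactose 145.09 g; sodium chloride 75.33 g

Working volume: 4.28 L.
beef extract: 1.06 g per 100 mL × 4280 mL ÷ 100 = 45.37 g
magnesium chloride hexahydrate: 0.24% w/v = 2.4 g/L → 2.4 × 4.28 L = 10.27 g
malt extract: 1.4% w/v = 14 g/L → 14 × 4.28 L = 59.92 g
cyanocobalamin: 0.284 mg/L × 4.28 L = 1.22 mg
lactose: 3.39 g per 100 mL × 4280 mL ÷ 100 = 145.09 g
sodium chloride: 17.6 g/L × 4.28 L = 75.33 g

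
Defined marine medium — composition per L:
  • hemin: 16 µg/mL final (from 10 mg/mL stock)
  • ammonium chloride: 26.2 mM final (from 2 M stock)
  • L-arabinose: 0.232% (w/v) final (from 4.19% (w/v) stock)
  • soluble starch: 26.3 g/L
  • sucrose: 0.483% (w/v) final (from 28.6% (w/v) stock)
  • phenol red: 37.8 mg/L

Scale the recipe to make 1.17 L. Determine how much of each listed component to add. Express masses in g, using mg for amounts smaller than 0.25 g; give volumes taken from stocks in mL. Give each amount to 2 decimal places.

hemin 1.87 mL; ammonium chloride 15.33 mL; L-arabinose 64.78 mL; soluble starch 30.77 g; sucrose 19.76 mL; phenol red 44.23 mg

Working volume: 1.17 L.
hemin: dilute stock: 16 µg/mL × 1170 mL ÷ 10000 µg/mL = 1.87 mL
ammonium chloride: dilute stock: 26.2 mM × 1170 mL ÷ 2000 mM = 15.33 mL
L-arabinose: dilute stock: 0.232% ÷ 4.19% × 1170 mL = 64.78 mL
soluble starch: 26.3 g/L × 1.17 L = 30.77 g
sucrose: C1V1 = C2V2 → 0.483% ÷ 28.6% × 1170 mL = 19.76 mL
phenol red: 37.8 mg/L × 1.17 L = 44.23 mg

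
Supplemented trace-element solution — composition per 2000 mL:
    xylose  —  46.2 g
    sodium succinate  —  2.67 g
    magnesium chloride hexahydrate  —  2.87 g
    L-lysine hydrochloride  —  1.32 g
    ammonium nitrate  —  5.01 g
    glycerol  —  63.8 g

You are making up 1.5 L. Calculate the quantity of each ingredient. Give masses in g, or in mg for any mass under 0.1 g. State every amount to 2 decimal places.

xylose 34.65 g; sodium succinate 2.00 g; magnesium chloride hexahydrate 2.15 g; L-lysine hydrochloride 0.99 g; ammonium nitrate 3.76 g; glycerol 47.85 g

Scale factor = 1500 mL / 2000 mL = 0.75.
xylose: 46.2 g × (1500 mL / 2000 mL) = 34.65 g
sodium succinate: 2.67 g × (1500 mL / 2000 mL) = 2.00 g
magnesium chloride hexahydrate: 2.87 g × (1500 mL / 2000 mL) = 2.15 g
L-lysine hydrochloride: 1.32 g × (1500 mL / 2000 mL) = 0.99 g
ammonium nitrate: 5.01 g × (1500 mL / 2000 mL) = 3.76 g
glycerol: 63.8 g × (1500 mL / 2000 mL) = 47.85 g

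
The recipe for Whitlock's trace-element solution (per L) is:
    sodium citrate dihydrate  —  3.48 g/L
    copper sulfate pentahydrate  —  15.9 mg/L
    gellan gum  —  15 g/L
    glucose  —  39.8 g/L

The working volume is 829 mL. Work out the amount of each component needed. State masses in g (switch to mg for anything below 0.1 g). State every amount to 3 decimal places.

Working volume: 829 mL = 0.829 L.
sodium citrate dihydrate: 3.48 g/L × 0.829 L = 2.885 g
copper sulfate pentahydrate: 15.9 mg/L × 0.829 L = 13.181 mg
gellan gum: 15 g/L × 0.829 L = 12.435 g
glucose: 39.8 g/L × 0.829 L = 32.994 g

sodium citrate dihydrate 2.885 g; copper sulfate pentahydrate 13.181 mg; gellan gum 12.435 g; glucose 32.994 g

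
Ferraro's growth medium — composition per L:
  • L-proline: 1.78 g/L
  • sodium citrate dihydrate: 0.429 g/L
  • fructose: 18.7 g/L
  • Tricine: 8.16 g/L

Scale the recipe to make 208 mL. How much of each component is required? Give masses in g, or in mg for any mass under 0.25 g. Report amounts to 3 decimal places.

Target volume = 208 mL = 0.208 L.
L-proline: 1.78 g/L × 0.208 L = 0.370 g
sodium citrate dihydrate: 0.429 g/L × 0.208 L = 0.089232 g = 89.232 mg
fructose: 18.7 g/L × 0.208 L = 3.890 g
Tricine: 8.16 g/L × 0.208 L = 1.697 g

L-proline 0.370 g; sodium citrate dihydrate 89.232 mg; fructose 3.890 g; Tricine 1.697 g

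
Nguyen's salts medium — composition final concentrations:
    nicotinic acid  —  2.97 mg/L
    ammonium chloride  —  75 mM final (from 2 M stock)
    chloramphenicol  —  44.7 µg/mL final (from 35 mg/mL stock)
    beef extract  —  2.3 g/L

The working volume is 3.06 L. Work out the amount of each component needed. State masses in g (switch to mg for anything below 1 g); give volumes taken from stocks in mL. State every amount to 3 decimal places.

nicotinic acid 9.088 mg; ammonium chloride 114.750 mL; chloramphenicol 3.908 mL; beef extract 7.038 g

Working volume: 3.06 L.
nicotinic acid: 2.97 mg/L × 3.06 L = 9.088 mg
ammonium chloride: C1V1 = C2V2 → 75 mM × 3060 mL ÷ 2000 mM = 114.750 mL
chloramphenicol: C1V1 = C2V2 → 44.7 µg/mL × 3060 mL ÷ 35000 µg/mL = 3.908 mL
beef extract: 2.3 g/L × 3.06 L = 7.038 g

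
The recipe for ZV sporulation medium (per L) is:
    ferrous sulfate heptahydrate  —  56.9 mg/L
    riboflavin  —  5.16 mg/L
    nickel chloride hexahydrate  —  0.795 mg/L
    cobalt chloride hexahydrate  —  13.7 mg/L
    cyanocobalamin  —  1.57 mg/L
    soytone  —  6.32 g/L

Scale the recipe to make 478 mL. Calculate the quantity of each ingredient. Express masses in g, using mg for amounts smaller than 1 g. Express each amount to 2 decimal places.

Target volume = 478 mL = 0.478 L.
ferrous sulfate heptahydrate: 56.9 mg/L × 0.478 L = 27.20 mg
riboflavin: 5.16 mg/L × 0.478 L = 2.47 mg
nickel chloride hexahydrate: 0.795 mg/L × 0.478 L = 0.38 mg
cobalt chloride hexahydrate: 13.7 mg/L × 0.478 L = 6.55 mg
cyanocobalamin: 1.57 mg/L × 0.478 L = 0.75 mg
soytone: 6.32 g/L × 0.478 L = 3.02 g

ferrous sulfate heptahydrate 27.20 mg; riboflavin 2.47 mg; nickel chloride hexahydrate 0.38 mg; cobalt chloride hexahydrate 6.55 mg; cyanocobalamin 0.75 mg; soytone 3.02 g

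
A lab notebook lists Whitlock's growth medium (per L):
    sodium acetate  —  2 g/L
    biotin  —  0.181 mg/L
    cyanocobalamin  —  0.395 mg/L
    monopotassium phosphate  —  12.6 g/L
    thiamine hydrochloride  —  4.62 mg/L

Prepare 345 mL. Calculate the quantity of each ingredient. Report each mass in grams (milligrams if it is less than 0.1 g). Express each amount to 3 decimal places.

sodium acetate 0.690 g; biotin 0.062 mg; cyanocobalamin 0.136 mg; monopotassium phosphate 4.347 g; thiamine hydrochloride 1.594 mg

Target volume = 345 mL = 0.345 L.
sodium acetate: 2 g/L × 0.345 L = 0.690 g
biotin: 0.181 mg/L × 0.345 L = 0.062 mg
cyanocobalamin: 0.395 mg/L × 0.345 L = 0.136 mg
monopotassium phosphate: 12.6 g/L × 0.345 L = 4.347 g
thiamine hydrochloride: 4.62 mg/L × 0.345 L = 1.594 mg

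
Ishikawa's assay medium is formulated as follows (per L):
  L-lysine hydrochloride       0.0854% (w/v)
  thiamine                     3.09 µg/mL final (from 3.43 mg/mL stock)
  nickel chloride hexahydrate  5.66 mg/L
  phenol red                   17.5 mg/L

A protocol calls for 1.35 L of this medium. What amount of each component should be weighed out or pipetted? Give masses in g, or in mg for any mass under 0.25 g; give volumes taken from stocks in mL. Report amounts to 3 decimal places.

L-lysine hydrochloride 1.153 g; thiamine 1.216 mL; nickel chloride hexahydrate 7.641 mg; phenol red 23.625 mg

Working volume: 1.35 L.
L-lysine hydrochloride: 0.0854 g per 100 mL × 1350 mL ÷ 100 = 1.153 g
thiamine: V = C2·V2/C1 = 3.09 µg/mL × 1350 mL ÷ 3430 µg/mL = 1.216 mL
nickel chloride hexahydrate: 5.66 mg/L × 1.35 L = 7.641 mg
phenol red: 17.5 mg/L × 1.35 L = 23.625 mg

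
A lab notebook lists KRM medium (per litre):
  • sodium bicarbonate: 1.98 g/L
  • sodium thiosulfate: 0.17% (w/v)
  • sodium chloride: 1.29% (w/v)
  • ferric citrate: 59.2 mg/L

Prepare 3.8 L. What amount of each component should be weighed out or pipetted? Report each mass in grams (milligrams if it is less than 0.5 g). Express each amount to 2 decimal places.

Scale factor relative to 1 L: 3.8.
sodium bicarbonate: 1.98 g/L × 3.8 L = 7.52 g
sodium thiosulfate: 0.17% w/v = 1.7 g/L → 1.7 × 3.8 L = 6.46 g
sodium chloride: 1.29 g per 100 mL × 3800 mL ÷ 100 = 49.02 g
ferric citrate: 59.2 mg/L × 3.8 L = 224.96 mg

sodium bicarbonate 7.52 g; sodium thiosulfate 6.46 g; sodium chloride 49.02 g; ferric citrate 224.96 mg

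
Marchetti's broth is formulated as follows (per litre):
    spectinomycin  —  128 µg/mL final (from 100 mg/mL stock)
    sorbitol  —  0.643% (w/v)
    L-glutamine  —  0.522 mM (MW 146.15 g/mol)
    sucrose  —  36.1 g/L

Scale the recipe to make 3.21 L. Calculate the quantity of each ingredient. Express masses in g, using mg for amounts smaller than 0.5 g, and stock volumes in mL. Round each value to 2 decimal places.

spectinomycin 4.11 mL; sorbitol 20.64 g; L-glutamine 244.89 mg; sucrose 115.88 g

Scale factor relative to 1 L: 3.21.
spectinomycin: C1V1 = C2V2 → 128 µg/mL × 3210 mL ÷ 100000 µg/mL = 4.11 mL
sorbitol: 0.643% w/v = 6.43 g/L → 6.43 × 3.21 L = 20.64 g
L-glutamine: 0.522 mmol/L × 146.15 mg/mmol × 3.21 L = 244.89 mg
sucrose: 36.1 g/L × 3.21 L = 115.88 g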